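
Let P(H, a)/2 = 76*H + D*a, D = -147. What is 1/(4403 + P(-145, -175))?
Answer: 1/33813 ≈ 2.9574e-5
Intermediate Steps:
P(H, a) = -294*a + 152*H (P(H, a) = 2*(76*H - 147*a) = 2*(-147*a + 76*H) = -294*a + 152*H)
1/(4403 + P(-145, -175)) = 1/(4403 + (-294*(-175) + 152*(-145))) = 1/(4403 + (51450 - 22040)) = 1/(4403 + 29410) = 1/33813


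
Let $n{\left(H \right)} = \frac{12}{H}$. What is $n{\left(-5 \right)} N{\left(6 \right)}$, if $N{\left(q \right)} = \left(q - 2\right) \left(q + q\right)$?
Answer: $- \frac{576}{5} \approx -115.2$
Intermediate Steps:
$N{\left(q \right)} = 2 q \left(-2 + q\right)$ ($N{\left(q \right)} = \left(-2 + q\right) 2 q = 2 q \left(-2 + q\right)$)
$n{\left(-5 \right)} N{\left(6 \right)} = \frac{12}{-5} \cdot 2 \cdot 6 \left(-2 + 6\right) = 12 \left(- \frac{1}{5}\right) 2 \cdot 6 \cdot 4 = \left(- \frac{12}{5}\right) 48 = - \frac{576}{5}$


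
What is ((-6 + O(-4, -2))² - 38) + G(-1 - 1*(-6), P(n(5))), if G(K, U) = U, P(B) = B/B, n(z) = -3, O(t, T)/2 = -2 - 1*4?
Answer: 287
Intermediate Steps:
O(t, T) = -12 (O(t, T) = 2*(-2 - 1*4) = 2*(-2 - 4) = 2*(-6) = -12)
P(B) = 1
((-6 + O(-4, -2))² - 38) + G(-1 - 1*(-6), P(n(5))) = ((-6 - 12)² - 38) + 1 = ((-18)² - 38) + 1 = (324 - 38) + 1 = 286 + 1 = 287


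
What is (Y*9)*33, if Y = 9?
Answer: 2673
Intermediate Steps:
(Y*9)*33 = (9*9)*33 = 81*33 = 2673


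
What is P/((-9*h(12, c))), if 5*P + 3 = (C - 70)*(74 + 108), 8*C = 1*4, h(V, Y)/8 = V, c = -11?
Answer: 3163/1080 ≈ 2.9287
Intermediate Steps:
h(V, Y) = 8*V
C = 1/2 (C = (1*4)/8 = (1/8)*4 = 1/2 ≈ 0.50000)
P = -12652/5 (P = -3/5 + ((1/2 - 70)*(74 + 108))/5 = -3/5 + (-139/2*182)/5 = -3/5 + (1/5)*(-12649) = -3/5 - 12649/5 = -12652/5 ≈ -2530.4)
P/((-9*h(12, c))) = -12652/(5*((-72*12))) = -12652/(5*((-9*96))) = -12652/5/(-864) = -12652/5*(-1/864) = 3163/1080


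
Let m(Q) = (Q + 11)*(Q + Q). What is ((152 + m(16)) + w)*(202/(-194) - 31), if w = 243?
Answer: -3912972/97 ≈ -40340.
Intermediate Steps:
m(Q) = 2*Q*(11 + Q) (m(Q) = (11 + Q)*(2*Q) = 2*Q*(11 + Q))
((152 + m(16)) + w)*(202/(-194) - 31) = ((152 + 2*16*(11 + 16)) + 243)*(202/(-194) - 31) = ((152 + 2*16*27) + 243)*(202*(-1/194) - 31) = ((152 + 864) + 243)*(-101/97 - 31) = (1016 + 243)*(-3108/97) = 1259*(-3108/97) = -3912972/97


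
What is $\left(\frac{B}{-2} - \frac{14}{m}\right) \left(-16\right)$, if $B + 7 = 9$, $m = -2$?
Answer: $-96$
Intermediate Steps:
$B = 2$ ($B = -7 + 9 = 2$)
$\left(\frac{B}{-2} - \frac{14}{m}\right) \left(-16\right) = \left(\frac{2}{-2} - \frac{14}{-2}\right) \left(-16\right) = \left(2 \left(- \frac{1}{2}\right) - -7\right) \left(-16\right) = \left(-1 + 7\right) \left(-16\right) = 6 \left(-16\right) = -96$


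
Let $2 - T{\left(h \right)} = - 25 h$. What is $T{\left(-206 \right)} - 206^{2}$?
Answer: $-47584$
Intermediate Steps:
$T{\left(h \right)} = 2 + 25 h$ ($T{\left(h \right)} = 2 - - 25 h = 2 + 25 h$)
$T{\left(-206 \right)} - 206^{2} = \left(2 + 25 \left(-206\right)\right) - 206^{2} = \left(2 - 5150\right) - 42436 = -5148 - 42436 = -47584$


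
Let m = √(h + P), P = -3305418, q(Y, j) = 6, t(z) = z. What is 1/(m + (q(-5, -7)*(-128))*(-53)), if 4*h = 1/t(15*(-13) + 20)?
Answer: 28492800/1162084723801 - 10*I*√16196548207/1162084723801 ≈ 2.4519e-5 - 1.0951e-6*I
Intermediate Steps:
h = -1/700 (h = 1/(4*(15*(-13) + 20)) = 1/(4*(-195 + 20)) = (¼)/(-175) = (¼)*(-1/175) = -1/700 ≈ -0.0014286)
m = I*√16196548207/70 (m = √(-1/700 - 3305418) = √(-2313792601/700) = I*√16196548207/70 ≈ 1818.1*I)
1/(m + (q(-5, -7)*(-128))*(-53)) = 1/(I*√16196548207/70 + (6*(-128))*(-53)) = 1/(I*√16196548207/70 - 768*(-53)) = 1/(I*√16196548207/70 + 40704) = 1/(40704 + I*√16196548207/70)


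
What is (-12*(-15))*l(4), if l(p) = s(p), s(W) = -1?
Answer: -180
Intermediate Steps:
l(p) = -1
(-12*(-15))*l(4) = -12*(-15)*(-1) = 180*(-1) = -180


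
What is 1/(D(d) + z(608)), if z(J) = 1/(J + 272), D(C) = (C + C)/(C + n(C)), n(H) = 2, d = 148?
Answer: 13200/26063 ≈ 0.50646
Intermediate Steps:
D(C) = 2*C/(2 + C) (D(C) = (C + C)/(C + 2) = (2*C)/(2 + C) = 2*C/(2 + C))
z(J) = 1/(272 + J)
1/(D(d) + z(608)) = 1/(2*148/(2 + 148) + 1/(272 + 608)) = 1/(2*148/150 + 1/880) = 1/(2*148*(1/150) + 1/880) = 1/(148/75 + 1/880) = 1/(26063/13200) = 13200/26063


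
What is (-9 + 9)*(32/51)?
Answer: 0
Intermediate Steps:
(-9 + 9)*(32/51) = 0*(32*(1/51)) = 0*(32/51) = 0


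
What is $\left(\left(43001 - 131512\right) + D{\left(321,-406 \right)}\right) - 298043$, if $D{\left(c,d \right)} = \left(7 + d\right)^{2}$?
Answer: $-227353$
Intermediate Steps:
$\left(\left(43001 - 131512\right) + D{\left(321,-406 \right)}\right) - 298043 = \left(\left(43001 - 131512\right) + \left(7 - 406\right)^{2}\right) - 298043 = \left(-88511 + \left(-399\right)^{2}\right) - 298043 = \left(-88511 + 159201\right) - 298043 = 70690 - 298043 = -227353$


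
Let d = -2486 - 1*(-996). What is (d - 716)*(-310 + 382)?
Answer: -158832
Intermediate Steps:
d = -1490 (d = -2486 + 996 = -1490)
(d - 716)*(-310 + 382) = (-1490 - 716)*(-310 + 382) = -2206*72 = -158832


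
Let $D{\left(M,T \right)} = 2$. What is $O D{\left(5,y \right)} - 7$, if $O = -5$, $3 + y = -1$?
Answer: $-17$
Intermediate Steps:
$y = -4$ ($y = -3 - 1 = -4$)
$O D{\left(5,y \right)} - 7 = \left(-5\right) 2 - 7 = -10 - 7 = -17$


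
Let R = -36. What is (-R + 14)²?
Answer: 2500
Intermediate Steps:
(-R + 14)² = (-1*(-36) + 14)² = (36 + 14)² = 50² = 2500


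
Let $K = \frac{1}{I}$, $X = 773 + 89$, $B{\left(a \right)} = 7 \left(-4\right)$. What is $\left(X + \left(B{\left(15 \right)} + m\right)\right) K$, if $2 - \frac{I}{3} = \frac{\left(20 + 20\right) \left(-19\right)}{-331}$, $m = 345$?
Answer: $- \frac{130083}{98} \approx -1327.4$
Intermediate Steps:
$B{\left(a \right)} = -28$
$I = - \frac{294}{331}$ ($I = 6 - 3 \frac{\left(20 + 20\right) \left(-19\right)}{-331} = 6 - 3 \cdot 40 \left(-19\right) \left(- \frac{1}{331}\right) = 6 - 3 \left(\left(-760\right) \left(- \frac{1}{331}\right)\right) = 6 - \frac{2280}{331} = - \frac{294}{331} \approx -0.88822$)
$X = 862$
$K = - \frac{331}{294}$ ($K = \frac{1}{- \frac{294}{331}} = - \frac{331}{294} \approx -1.1259$)
$\left(X + \left(B{\left(15 \right)} + m\right)\right) K = \left(862 + \left(-28 + 345\right)\right) \left(- \frac{331}{294}\right) = \left(862 + 317\right) \left(- \frac{331}{294}\right) = 1179 \left(- \frac{331}{294}\right) = - \frac{130083}{98}$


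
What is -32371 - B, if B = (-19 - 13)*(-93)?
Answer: -35347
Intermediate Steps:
B = 2976 (B = -32*(-93) = 2976)
-32371 - B = -32371 - 1*2976 = -32371 - 2976 = -35347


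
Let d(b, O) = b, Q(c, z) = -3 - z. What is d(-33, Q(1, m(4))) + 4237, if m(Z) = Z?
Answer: 4204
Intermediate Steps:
d(-33, Q(1, m(4))) + 4237 = -33 + 4237 = 4204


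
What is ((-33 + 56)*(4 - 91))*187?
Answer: -374187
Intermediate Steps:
((-33 + 56)*(4 - 91))*187 = (23*(-87))*187 = -2001*187 = -374187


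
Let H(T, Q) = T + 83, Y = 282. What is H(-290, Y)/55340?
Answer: -207/55340 ≈ -0.0037405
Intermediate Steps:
H(T, Q) = 83 + T
H(-290, Y)/55340 = (83 - 290)/55340 = -207*1/55340 = -207/55340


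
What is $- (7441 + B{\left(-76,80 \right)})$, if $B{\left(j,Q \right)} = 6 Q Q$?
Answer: $-45841$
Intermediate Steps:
$B{\left(j,Q \right)} = 6 Q^{2}$
$- (7441 + B{\left(-76,80 \right)}) = - (7441 + 6 \cdot 80^{2}) = - (7441 + 6 \cdot 6400) = - (7441 + 38400) = \left(-1\right) 45841 = -45841$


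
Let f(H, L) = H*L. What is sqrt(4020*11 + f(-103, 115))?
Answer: 5*sqrt(1295) ≈ 179.93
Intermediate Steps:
sqrt(4020*11 + f(-103, 115)) = sqrt(4020*11 - 103*115) = sqrt(44220 - 11845) = sqrt(32375) = 5*sqrt(1295)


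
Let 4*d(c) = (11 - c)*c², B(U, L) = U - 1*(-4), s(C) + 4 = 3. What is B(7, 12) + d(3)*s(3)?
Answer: -7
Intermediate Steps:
s(C) = -1 (s(C) = -4 + 3 = -1)
B(U, L) = 4 + U (B(U, L) = U + 4 = 4 + U)
d(c) = c²*(11 - c)/4 (d(c) = ((11 - c)*c²)/4 = (c²*(11 - c))/4 = c²*(11 - c)/4)
B(7, 12) + d(3)*s(3) = (4 + 7) + ((¼)*3²*(11 - 1*3))*(-1) = 11 + ((¼)*9*(11 - 3))*(-1) = 11 + ((¼)*9*8)*(-1) = 11 + 18*(-1) = 11 - 18 = -7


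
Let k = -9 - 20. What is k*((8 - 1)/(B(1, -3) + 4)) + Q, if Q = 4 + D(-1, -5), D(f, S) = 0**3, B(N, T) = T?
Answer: -199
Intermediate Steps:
k = -29
D(f, S) = 0
Q = 4 (Q = 4 + 0 = 4)
k*((8 - 1)/(B(1, -3) + 4)) + Q = -29*(8 - 1)/(-3 + 4) + 4 = -203/1 + 4 = -203 + 4 = -199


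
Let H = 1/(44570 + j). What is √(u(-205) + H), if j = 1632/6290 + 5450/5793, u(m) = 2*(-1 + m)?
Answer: I*√235015428106304877759883/23883589082 ≈ 20.298*I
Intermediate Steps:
u(m) = -2 + 2*m
j = 1286314/1071705 (j = 1632*(1/6290) + 5450*(1/5793) = 48/185 + 5450/5793 = 1286314/1071705 ≈ 1.2003)
H = 1071705/47767178164 (H = 1/(44570 + 1286314/1071705) = 1/(47767178164/1071705) = 1071705/47767178164 ≈ 2.2436e-5)
√(u(-205) + H) = √((-2 + 2*(-205)) + 1071705/47767178164) = √((-2 - 410) + 1071705/47767178164) = √(-412 + 1071705/47767178164) = √(-19680076331863/47767178164) = I*√235015428106304877759883/23883589082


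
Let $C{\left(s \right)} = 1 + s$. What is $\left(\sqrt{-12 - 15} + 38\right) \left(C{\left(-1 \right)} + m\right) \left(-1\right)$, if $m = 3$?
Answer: $-114 - 9 i \sqrt{3} \approx -114.0 - 15.588 i$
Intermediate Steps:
$\left(\sqrt{-12 - 15} + 38\right) \left(C{\left(-1 \right)} + m\right) \left(-1\right) = \left(\sqrt{-12 - 15} + 38\right) \left(\left(1 - 1\right) + 3\right) \left(-1\right) = \left(\sqrt{-27} + 38\right) \left(0 + 3\right) \left(-1\right) = \left(3 i \sqrt{3} + 38\right) 3 \left(-1\right) = \left(38 + 3 i \sqrt{3}\right) 3 \left(-1\right) = \left(114 + 9 i \sqrt{3}\right) \left(-1\right) = -114 - 9 i \sqrt{3}$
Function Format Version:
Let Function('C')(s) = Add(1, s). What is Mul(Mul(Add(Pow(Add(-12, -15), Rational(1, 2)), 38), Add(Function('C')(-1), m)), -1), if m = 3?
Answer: Add(-114, Mul(-9, I, Pow(3, Rational(1, 2)))) ≈ Add(-114.00, Mul(-15.588, I))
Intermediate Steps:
Mul(Mul(Add(Pow(Add(-12, -15), Rational(1, 2)), 38), Add(Function('C')(-1), m)), -1) = Mul(Mul(Add(Pow(Add(-12, -15), Rational(1, 2)), 38), Add(Add(1, -1), 3)), -1) = Mul(Mul(Add(Pow(-27, Rational(1, 2)), 38), Add(0, 3)), -1) = Mul(Mul(Add(Mul(3, I, Pow(3, Rational(1, 2))), 38), 3), -1) = Mul(Mul(Add(38, Mul(3, I, Pow(3, Rational(1, 2)))), 3), -1) = Mul(Add(114, Mul(9, I, Pow(3, Rational(1, 2)))), -1) = Add(-114, Mul(-9, I, Pow(3, Rational(1, 2))))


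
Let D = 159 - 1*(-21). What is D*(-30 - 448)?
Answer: -86040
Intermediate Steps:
D = 180 (D = 159 + 21 = 180)
D*(-30 - 448) = 180*(-30 - 448) = 180*(-478) = -86040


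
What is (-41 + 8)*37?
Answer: -1221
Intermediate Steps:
(-41 + 8)*37 = -33*37 = -1221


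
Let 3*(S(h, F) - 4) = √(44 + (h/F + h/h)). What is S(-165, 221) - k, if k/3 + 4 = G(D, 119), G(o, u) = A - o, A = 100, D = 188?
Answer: 280 + 2*√540345/663 ≈ 282.22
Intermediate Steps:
G(o, u) = 100 - o
k = -276 (k = -12 + 3*(100 - 1*188) = -12 + 3*(100 - 188) = -12 + 3*(-88) = -12 - 264 = -276)
S(h, F) = 4 + √(45 + h/F)/3 (S(h, F) = 4 + √(44 + (h/F + h/h))/3 = 4 + √(44 + (h/F + 1))/3 = 4 + √(44 + (1 + h/F))/3 = 4 + √(45 + h/F)/3)
S(-165, 221) - k = (4 + √(45 - 165/221)/3) - 1*(-276) = (4 + √(45 - 165*1/221)/3) + 276 = (4 + √(45 - 165/221)/3) + 276 = (4 + √(9780/221)/3) + 276 = (4 + (2*√540345/221)/3) + 276 = (4 + 2*√540345/663) + 276 = 280 + 2*√540345/663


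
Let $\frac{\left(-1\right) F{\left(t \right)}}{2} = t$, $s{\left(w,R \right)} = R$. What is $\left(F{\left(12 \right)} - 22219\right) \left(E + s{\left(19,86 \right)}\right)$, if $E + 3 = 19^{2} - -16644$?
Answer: $-380088384$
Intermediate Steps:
$F{\left(t \right)} = - 2 t$
$E = 17002$ ($E = -3 + \left(19^{2} - -16644\right) = -3 + \left(361 + 16644\right) = -3 + 17005 = 17002$)
$\left(F{\left(12 \right)} - 22219\right) \left(E + s{\left(19,86 \right)}\right) = \left(\left(-2\right) 12 - 22219\right) \left(17002 + 86\right) = \left(-24 - 22219\right) 17088 = \left(-22243\right) 17088 = -380088384$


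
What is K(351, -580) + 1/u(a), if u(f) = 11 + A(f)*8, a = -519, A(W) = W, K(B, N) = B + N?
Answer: -948290/4141 ≈ -229.00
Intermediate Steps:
u(f) = 11 + 8*f (u(f) = 11 + f*8 = 11 + 8*f)
K(351, -580) + 1/u(a) = (351 - 580) + 1/(11 + 8*(-519)) = -229 + 1/(11 - 4152) = -229 + 1/(-4141) = -229 - 1/4141 = -948290/4141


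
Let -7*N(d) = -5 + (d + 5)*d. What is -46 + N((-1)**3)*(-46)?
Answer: -736/7 ≈ -105.14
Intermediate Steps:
N(d) = 5/7 - d*(5 + d)/7 (N(d) = -(-5 + (d + 5)*d)/7 = -(-5 + (5 + d)*d)/7 = -(-5 + d*(5 + d))/7 = 5/7 - d*(5 + d)/7)
-46 + N((-1)**3)*(-46) = -46 + (5/7 - 5/7*(-1)**3 - ((-1)**3)**2/7)*(-46) = -46 + (5/7 - 5/7*(-1) - 1/7*(-1)**2)*(-46) = -46 + (5/7 + 5/7 - 1/7*1)*(-46) = -46 + (5/7 + 5/7 - 1/7)*(-46) = -46 + (9/7)*(-46) = -46 - 414/7 = -736/7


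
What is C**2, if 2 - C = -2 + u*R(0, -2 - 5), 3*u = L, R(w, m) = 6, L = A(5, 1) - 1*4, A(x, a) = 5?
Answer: 4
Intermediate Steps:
L = 1 (L = 5 - 1*4 = 5 - 4 = 1)
u = 1/3 (u = (1/3)*1 = 1/3 ≈ 0.33333)
C = 2 (C = 2 - (-2 + (1/3)*6) = 2 - (-2 + 2) = 2 - 1*0 = 2 + 0 = 2)
C**2 = 2**2 = 4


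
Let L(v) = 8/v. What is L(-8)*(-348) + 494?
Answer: 842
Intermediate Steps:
L(-8)*(-348) + 494 = (8/(-8))*(-348) + 494 = (8*(-⅛))*(-348) + 494 = -1*(-348) + 494 = 348 + 494 = 842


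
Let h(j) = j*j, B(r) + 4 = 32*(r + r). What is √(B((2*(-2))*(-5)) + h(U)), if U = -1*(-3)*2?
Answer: 4*√82 ≈ 36.222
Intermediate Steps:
B(r) = -4 + 64*r (B(r) = -4 + 32*(r + r) = -4 + 32*(2*r) = -4 + 64*r)
U = 6 (U = 3*2 = 6)
h(j) = j²
√(B((2*(-2))*(-5)) + h(U)) = √((-4 + 64*((2*(-2))*(-5))) + 6²) = √((-4 + 64*(-4*(-5))) + 36) = √((-4 + 64*20) + 36) = √((-4 + 1280) + 36) = √(1276 + 36) = √1312 = 4*√82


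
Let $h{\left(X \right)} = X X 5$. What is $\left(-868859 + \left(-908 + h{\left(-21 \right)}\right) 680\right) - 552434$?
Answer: $-539333$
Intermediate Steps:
$h{\left(X \right)} = 5 X^{2}$ ($h{\left(X \right)} = X^{2} \cdot 5 = 5 X^{2}$)
$\left(-868859 + \left(-908 + h{\left(-21 \right)}\right) 680\right) - 552434 = \left(-868859 + \left(-908 + 5 \left(-21\right)^{2}\right) 680\right) - 552434 = \left(-868859 + \left(-908 + 5 \cdot 441\right) 680\right) - 552434 = \left(-868859 + \left(-908 + 2205\right) 680\right) - 552434 = \left(-868859 + 1297 \cdot 680\right) - 552434 = \left(-868859 + 881960\right) - 552434 = 13101 - 552434 = -539333$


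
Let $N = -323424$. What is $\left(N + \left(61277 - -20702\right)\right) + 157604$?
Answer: $-83841$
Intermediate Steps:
$\left(N + \left(61277 - -20702\right)\right) + 157604 = \left(-323424 + \left(61277 - -20702\right)\right) + 157604 = \left(-323424 + \left(61277 + 20702\right)\right) + 157604 = \left(-323424 + 81979\right) + 157604 = -241445 + 157604 = -83841$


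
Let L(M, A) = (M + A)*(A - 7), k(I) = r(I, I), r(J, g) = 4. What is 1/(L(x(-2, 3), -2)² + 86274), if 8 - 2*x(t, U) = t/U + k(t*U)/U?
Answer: 1/86499 ≈ 1.1561e-5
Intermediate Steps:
k(I) = 4
x(t, U) = 4 - 2/U - t/(2*U) (x(t, U) = 4 - (t/U + 4/U)/2 = 4 - (4/U + t/U)/2 = 4 + (-2/U - t/(2*U)) = 4 - 2/U - t/(2*U))
L(M, A) = (-7 + A)*(A + M) (L(M, A) = (A + M)*(-7 + A) = (-7 + A)*(A + M))
1/(L(x(-2, 3), -2)² + 86274) = 1/(((-2)² - 7*(-2) - 7*(-4 - 1*(-2) + 8*3)/(2*3) - (-4 - 1*(-2) + 8*3)/3)² + 86274) = 1/((4 + 14 - 7*(-4 + 2 + 24)/(2*3) - (-4 + 2 + 24)/3)² + 86274) = 1/((4 + 14 - 7*22/(2*3) - 22/3)² + 86274) = 1/((4 + 14 - 7*11/3 - 2*11/3)² + 86274) = 1/((4 + 14 - 77/3 - 22/3)² + 86274) = 1/((-15)² + 86274) = 1/(225 + 86274) = 1/86499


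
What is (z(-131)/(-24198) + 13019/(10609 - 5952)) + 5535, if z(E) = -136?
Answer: 312027646562/56345043 ≈ 5537.8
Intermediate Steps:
(z(-131)/(-24198) + 13019/(10609 - 5952)) + 5535 = (-136/(-24198) + 13019/(10609 - 5952)) + 5535 = (-136*(-1/24198) + 13019/4657) + 5535 = (68/12099 + 13019*(1/4657)) + 5535 = (68/12099 + 13019/4657) + 5535 = 157833557/56345043 + 5535 = 312027646562/56345043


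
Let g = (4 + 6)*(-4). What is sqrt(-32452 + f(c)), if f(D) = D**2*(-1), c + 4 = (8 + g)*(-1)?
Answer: 2*I*sqrt(8309) ≈ 182.31*I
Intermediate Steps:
g = -40 (g = 10*(-4) = -40)
c = 28 (c = -4 + (8 - 40)*(-1) = -4 - 32*(-1) = -4 + 32 = 28)
f(D) = -D**2
sqrt(-32452 + f(c)) = sqrt(-32452 - 1*28**2) = sqrt(-32452 - 1*784) = sqrt(-32452 - 784) = sqrt(-33236) = 2*I*sqrt(8309)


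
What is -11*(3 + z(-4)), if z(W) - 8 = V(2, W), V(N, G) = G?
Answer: -77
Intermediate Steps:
z(W) = 8 + W
-11*(3 + z(-4)) = -11*(3 + (8 - 4)) = -11*(3 + 4) = -11*7 = -77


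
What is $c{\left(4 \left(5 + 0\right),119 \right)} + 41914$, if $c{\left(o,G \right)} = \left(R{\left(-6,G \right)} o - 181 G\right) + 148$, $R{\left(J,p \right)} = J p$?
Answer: $6243$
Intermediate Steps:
$c{\left(o,G \right)} = 148 - 181 G - 6 G o$ ($c{\left(o,G \right)} = \left(- 6 G o - 181 G\right) + 148 = \left(- 181 G - 6 G o\right) + 148 = 148 - 181 G - 6 G o$)
$c{\left(4 \left(5 + 0\right),119 \right)} + 41914 = \left(148 - 21539 - 714 \cdot 4 \left(5 + 0\right)\right) + 41914 = \left(148 - 21539 - 714 \cdot 4 \cdot 5\right) + 41914 = \left(148 - 21539 - 714 \cdot 20\right) + 41914 = \left(148 - 21539 - 14280\right) + 41914 = -35671 + 41914 = 6243$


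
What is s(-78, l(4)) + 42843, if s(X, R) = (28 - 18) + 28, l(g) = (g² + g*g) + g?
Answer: 42881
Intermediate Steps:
l(g) = g + 2*g² (l(g) = (g² + g²) + g = 2*g² + g = g + 2*g²)
s(X, R) = 38 (s(X, R) = 10 + 28 = 38)
s(-78, l(4)) + 42843 = 38 + 42843 = 42881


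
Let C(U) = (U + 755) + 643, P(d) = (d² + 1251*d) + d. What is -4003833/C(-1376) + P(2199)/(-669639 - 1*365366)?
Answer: -4144154126643/22770110 ≈ -1.8200e+5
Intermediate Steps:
P(d) = d² + 1252*d
C(U) = 1398 + U (C(U) = (755 + U) + 643 = 1398 + U)
-4003833/C(-1376) + P(2199)/(-669639 - 1*365366) = -4003833/(1398 - 1376) + (2199*(1252 + 2199))/(-669639 - 1*365366) = -4003833/22 + (2199*3451)/(-669639 - 365366) = -4003833*1/22 + 7588749/(-1035005) = -4003833/22 + 7588749*(-1/1035005) = -4003833/22 - 7588749/1035005 = -4144154126643/22770110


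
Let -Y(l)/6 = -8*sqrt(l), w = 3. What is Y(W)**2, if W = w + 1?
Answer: 9216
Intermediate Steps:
W = 4 (W = 3 + 1 = 4)
Y(l) = 48*sqrt(l) (Y(l) = -(-48)*sqrt(l) = 48*sqrt(l))
Y(W)**2 = (48*sqrt(4))**2 = (48*2)**2 = 96**2 = 9216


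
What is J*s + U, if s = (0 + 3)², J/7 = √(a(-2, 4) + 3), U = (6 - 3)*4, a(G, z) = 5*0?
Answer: 12 + 63*√3 ≈ 121.12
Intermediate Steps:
a(G, z) = 0
U = 12 (U = 3*4 = 12)
J = 7*√3 (J = 7*√(0 + 3) = 7*√3 ≈ 12.124)
s = 9 (s = 3² = 9)
J*s + U = (7*√3)*9 + 12 = 63*√3 + 12 = 12 + 63*√3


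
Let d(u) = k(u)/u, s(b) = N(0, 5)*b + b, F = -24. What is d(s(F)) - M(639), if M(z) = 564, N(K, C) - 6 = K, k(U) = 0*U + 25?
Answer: -94777/168 ≈ -564.15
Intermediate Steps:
k(U) = 25 (k(U) = 0 + 25 = 25)
N(K, C) = 6 + K
s(b) = 7*b (s(b) = (6 + 0)*b + b = 6*b + b = 7*b)
d(u) = 25/u
d(s(F)) - M(639) = 25/((7*(-24))) - 1*564 = 25/(-168) - 564 = 25*(-1/168) - 564 = -25/168 - 564 = -94777/168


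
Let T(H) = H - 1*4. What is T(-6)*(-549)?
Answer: 5490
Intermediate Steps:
T(H) = -4 + H (T(H) = H - 4 = -4 + H)
T(-6)*(-549) = (-4 - 6)*(-549) = -10*(-549) = 5490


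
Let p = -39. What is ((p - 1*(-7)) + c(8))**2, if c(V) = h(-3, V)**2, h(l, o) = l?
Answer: 529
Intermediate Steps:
c(V) = 9 (c(V) = (-3)**2 = 9)
((p - 1*(-7)) + c(8))**2 = ((-39 - 1*(-7)) + 9)**2 = ((-39 + 7) + 9)**2 = (-32 + 9)**2 = (-23)**2 = 529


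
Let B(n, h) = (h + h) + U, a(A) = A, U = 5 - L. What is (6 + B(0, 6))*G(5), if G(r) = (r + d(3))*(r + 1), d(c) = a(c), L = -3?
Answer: 1248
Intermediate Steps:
U = 8 (U = 5 - 1*(-3) = 5 + 3 = 8)
d(c) = c
B(n, h) = 8 + 2*h (B(n, h) = (h + h) + 8 = 2*h + 8 = 8 + 2*h)
G(r) = (1 + r)*(3 + r) (G(r) = (r + 3)*(r + 1) = (3 + r)*(1 + r) = (1 + r)*(3 + r))
(6 + B(0, 6))*G(5) = (6 + (8 + 2*6))*(3 + 5² + 4*5) = (6 + (8 + 12))*(3 + 25 + 20) = (6 + 20)*48 = 26*48 = 1248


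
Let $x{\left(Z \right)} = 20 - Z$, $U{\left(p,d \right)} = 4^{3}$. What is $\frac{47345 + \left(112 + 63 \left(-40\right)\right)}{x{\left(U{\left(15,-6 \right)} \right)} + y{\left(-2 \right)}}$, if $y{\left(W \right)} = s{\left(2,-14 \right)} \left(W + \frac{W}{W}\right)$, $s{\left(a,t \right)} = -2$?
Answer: $- \frac{14979}{14} \approx -1069.9$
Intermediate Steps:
$U{\left(p,d \right)} = 64$
$y{\left(W \right)} = -2 - 2 W$ ($y{\left(W \right)} = - 2 \left(W + \frac{W}{W}\right) = - 2 \left(W + 1\right) = - 2 \left(1 + W\right) = -2 - 2 W$)
$\frac{47345 + \left(112 + 63 \left(-40\right)\right)}{x{\left(U{\left(15,-6 \right)} \right)} + y{\left(-2 \right)}} = \frac{47345 + \left(112 + 63 \left(-40\right)\right)}{\left(20 - 64\right) - -2} = \frac{47345 + \left(112 - 2520\right)}{\left(20 - 64\right) + \left(-2 + 4\right)} = \frac{47345 - 2408}{-44 + 2} = \frac{44937}{-42} = 44937 \left(- \frac{1}{42}\right) = - \frac{14979}{14}$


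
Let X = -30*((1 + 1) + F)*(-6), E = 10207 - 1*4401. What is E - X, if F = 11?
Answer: 3466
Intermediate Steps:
E = 5806 (E = 10207 - 4401 = 5806)
X = 2340 (X = -30*((1 + 1) + 11)*(-6) = -30*(2 + 11)*(-6) = -30*13*(-6) = -390*(-6) = 2340)
E - X = 5806 - 1*2340 = 5806 - 2340 = 3466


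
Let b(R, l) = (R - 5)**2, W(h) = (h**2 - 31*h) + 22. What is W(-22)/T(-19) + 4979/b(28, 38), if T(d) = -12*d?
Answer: 146972/10051 ≈ 14.623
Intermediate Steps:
W(h) = 22 + h**2 - 31*h
b(R, l) = (-5 + R)**2
W(-22)/T(-19) + 4979/b(28, 38) = (22 + (-22)**2 - 31*(-22))/((-12*(-19))) + 4979/((-5 + 28)**2) = (22 + 484 + 682)/228 + 4979/(23**2) = 1188*(1/228) + 4979/529 = 99/19 + 4979*(1/529) = 99/19 + 4979/529 = 146972/10051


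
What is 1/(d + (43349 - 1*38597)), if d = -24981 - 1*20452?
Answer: -1/40681 ≈ -2.4582e-5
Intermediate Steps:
d = -45433 (d = -24981 - 20452 = -45433)
1/(d + (43349 - 1*38597)) = 1/(-45433 + (43349 - 1*38597)) = 1/(-45433 + (43349 - 38597)) = 1/(-45433 + 4752) = 1/(-40681) = -1/40681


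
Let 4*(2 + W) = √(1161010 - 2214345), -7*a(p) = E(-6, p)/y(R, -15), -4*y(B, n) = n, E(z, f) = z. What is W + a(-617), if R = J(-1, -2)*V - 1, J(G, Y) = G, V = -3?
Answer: -62/35 + I*√1053335/4 ≈ -1.7714 + 256.58*I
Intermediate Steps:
R = 2 (R = -1*(-3) - 1 = 3 - 1 = 2)
y(B, n) = -n/4
a(p) = 8/35 (a(p) = -(-6)/(7*((-¼*(-15)))) = -(-6)/(7*15/4) = -(-6)*4/(7*15) = -⅐*(-8/5) = 8/35)
W = -2 + I*√1053335/4 (W = -2 + √(1161010 - 2214345)/4 = -2 + √(-1053335)/4 = -2 + (I*√1053335)/4 = -2 + I*√1053335/4 ≈ -2.0 + 256.58*I)
W + a(-617) = (-2 + I*√1053335/4) + 8/35 = -62/35 + I*√1053335/4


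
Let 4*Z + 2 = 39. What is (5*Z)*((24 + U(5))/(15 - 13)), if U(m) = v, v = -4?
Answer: 925/2 ≈ 462.50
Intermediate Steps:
U(m) = -4
Z = 37/4 (Z = -½ + (¼)*39 = -½ + 39/4 = 37/4 ≈ 9.2500)
(5*Z)*((24 + U(5))/(15 - 13)) = (5*(37/4))*((24 - 4)/(15 - 13)) = 185*(20/2)/4 = 185*(20*(½))/4 = (185/4)*10 = 925/2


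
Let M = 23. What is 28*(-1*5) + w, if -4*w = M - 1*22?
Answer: -561/4 ≈ -140.25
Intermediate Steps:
w = -1/4 (w = -(23 - 1*22)/4 = -(23 - 22)/4 = -1/4*1 = -1/4 ≈ -0.25000)
28*(-1*5) + w = 28*(-1*5) - 1/4 = 28*(-5) - 1/4 = -140 - 1/4 = -561/4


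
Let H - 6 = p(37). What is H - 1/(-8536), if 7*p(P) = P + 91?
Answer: 1451127/59752 ≈ 24.286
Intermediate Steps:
p(P) = 13 + P/7 (p(P) = (P + 91)/7 = (91 + P)/7 = 13 + P/7)
H = 170/7 (H = 6 + (13 + (1/7)*37) = 6 + (13 + 37/7) = 6 + 128/7 = 170/7 ≈ 24.286)
H - 1/(-8536) = 170/7 - 1/(-8536) = 170/7 - 1*(-1/8536) = 170/7 + 1/8536 = 1451127/59752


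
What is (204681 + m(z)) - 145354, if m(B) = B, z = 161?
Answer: 59488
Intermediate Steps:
(204681 + m(z)) - 145354 = (204681 + 161) - 145354 = 204842 - 145354 = 59488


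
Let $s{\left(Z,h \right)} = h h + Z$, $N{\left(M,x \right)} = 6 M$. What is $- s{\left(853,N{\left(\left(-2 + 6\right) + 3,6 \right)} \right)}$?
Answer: $-2617$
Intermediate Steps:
$s{\left(Z,h \right)} = Z + h^{2}$ ($s{\left(Z,h \right)} = h^{2} + Z = Z + h^{2}$)
$- s{\left(853,N{\left(\left(-2 + 6\right) + 3,6 \right)} \right)} = - (853 + \left(6 \left(\left(-2 + 6\right) + 3\right)\right)^{2}) = - (853 + \left(6 \left(4 + 3\right)\right)^{2}) = - (853 + \left(6 \cdot 7\right)^{2}) = - (853 + 42^{2}) = - (853 + 1764) = \left(-1\right) 2617 = -2617$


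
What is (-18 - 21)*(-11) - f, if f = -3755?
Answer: 4184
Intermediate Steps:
(-18 - 21)*(-11) - f = (-18 - 21)*(-11) - 1*(-3755) = -39*(-11) + 3755 = 429 + 3755 = 4184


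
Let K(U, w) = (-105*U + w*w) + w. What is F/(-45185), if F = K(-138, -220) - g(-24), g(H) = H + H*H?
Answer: -8874/6455 ≈ -1.3747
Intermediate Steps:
K(U, w) = w + w**2 - 105*U (K(U, w) = (-105*U + w**2) + w = (w**2 - 105*U) + w = w + w**2 - 105*U)
g(H) = H + H**2
F = 62118 (F = (-220 + (-220)**2 - 105*(-138)) - (-24)*(1 - 24) = (-220 + 48400 + 14490) - (-24)*(-23) = 62670 - 1*552 = 62670 - 552 = 62118)
F/(-45185) = 62118/(-45185) = 62118*(-1/45185) = -8874/6455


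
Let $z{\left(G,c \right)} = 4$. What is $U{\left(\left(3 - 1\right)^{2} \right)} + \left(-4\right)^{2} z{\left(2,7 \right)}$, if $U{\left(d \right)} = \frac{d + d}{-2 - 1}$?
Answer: $\frac{184}{3} \approx 61.333$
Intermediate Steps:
$U{\left(d \right)} = - \frac{2 d}{3}$ ($U{\left(d \right)} = \frac{2 d}{-3} = 2 d \left(- \frac{1}{3}\right) = - \frac{2 d}{3}$)
$U{\left(\left(3 - 1\right)^{2} \right)} + \left(-4\right)^{2} z{\left(2,7 \right)} = - \frac{2 \left(3 - 1\right)^{2}}{3} + \left(-4\right)^{2} \cdot 4 = - \frac{2 \cdot 2^{2}}{3} + 16 \cdot 4 = \left(- \frac{2}{3}\right) 4 + 64 = - \frac{8}{3} + 64 = \frac{184}{3}$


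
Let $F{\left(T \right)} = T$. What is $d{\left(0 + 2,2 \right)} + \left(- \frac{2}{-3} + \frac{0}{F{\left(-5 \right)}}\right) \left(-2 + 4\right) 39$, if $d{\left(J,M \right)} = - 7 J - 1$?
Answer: $37$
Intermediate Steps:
$d{\left(J,M \right)} = -1 - 7 J$
$d{\left(0 + 2,2 \right)} + \left(- \frac{2}{-3} + \frac{0}{F{\left(-5 \right)}}\right) \left(-2 + 4\right) 39 = \left(-1 - 7 \left(0 + 2\right)\right) + \left(- \frac{2}{-3} + \frac{0}{-5}\right) \left(-2 + 4\right) 39 = \left(-1 - 14\right) + \left(\left(-2\right) \left(- \frac{1}{3}\right) + 0 \left(- \frac{1}{5}\right)\right) 2 \cdot 39 = \left(-1 - 14\right) + \left(\frac{2}{3} + 0\right) 2 \cdot 39 = -15 + \frac{2}{3} \cdot 2 \cdot 39 = -15 + \frac{4}{3} \cdot 39 = -15 + 52 = 37$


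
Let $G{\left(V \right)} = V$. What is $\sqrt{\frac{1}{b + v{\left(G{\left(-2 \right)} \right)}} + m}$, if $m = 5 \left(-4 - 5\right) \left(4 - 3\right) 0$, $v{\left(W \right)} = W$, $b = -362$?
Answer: $\frac{i \sqrt{91}}{182} \approx 0.052414 i$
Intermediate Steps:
$m = 0$ ($m = 5 \left(\left(-9\right) 1\right) 0 = 5 \left(-9\right) 0 = \left(-45\right) 0 = 0$)
$\sqrt{\frac{1}{b + v{\left(G{\left(-2 \right)} \right)}} + m} = \sqrt{\frac{1}{-362 - 2} + 0} = \sqrt{\frac{1}{-364} + 0} = \sqrt{- \frac{1}{364} + 0} = \sqrt{- \frac{1}{364}} = \frac{i \sqrt{91}}{182}$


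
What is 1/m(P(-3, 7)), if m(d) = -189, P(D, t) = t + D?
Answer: -1/189 ≈ -0.0052910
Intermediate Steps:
P(D, t) = D + t
1/m(P(-3, 7)) = 1/(-189) = -1/189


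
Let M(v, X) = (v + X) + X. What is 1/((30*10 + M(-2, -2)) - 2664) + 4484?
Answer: 10627079/2370 ≈ 4484.0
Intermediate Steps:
M(v, X) = v + 2*X (M(v, X) = (X + v) + X = v + 2*X)
1/((30*10 + M(-2, -2)) - 2664) + 4484 = 1/((30*10 + (-2 + 2*(-2))) - 2664) + 4484 = 1/((300 + (-2 - 4)) - 2664) + 4484 = 1/((300 - 6) - 2664) + 4484 = 1/(294 - 2664) + 4484 = 1/(-2370) + 4484 = -1/2370 + 4484 = 10627079/2370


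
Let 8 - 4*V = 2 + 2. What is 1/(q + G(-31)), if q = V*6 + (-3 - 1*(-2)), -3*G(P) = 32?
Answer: -3/17 ≈ -0.17647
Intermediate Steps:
G(P) = -32/3 (G(P) = -⅓*32 = -32/3)
V = 1 (V = 2 - (2 + 2)/4 = 2 - ¼*4 = 2 - 1 = 1)
q = 5 (q = 1*6 + (-3 - 1*(-2)) = 6 + (-3 + 2) = 6 - 1 = 5)
1/(q + G(-31)) = 1/(5 - 32/3) = 1/(-17/3) = -3/17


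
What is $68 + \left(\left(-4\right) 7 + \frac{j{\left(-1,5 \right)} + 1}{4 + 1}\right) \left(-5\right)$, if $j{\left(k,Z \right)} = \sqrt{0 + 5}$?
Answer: $207 - \sqrt{5} \approx 204.76$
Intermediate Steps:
$j{\left(k,Z \right)} = \sqrt{5}$
$68 + \left(\left(-4\right) 7 + \frac{j{\left(-1,5 \right)} + 1}{4 + 1}\right) \left(-5\right) = 68 + \left(\left(-4\right) 7 + \frac{\sqrt{5} + 1}{4 + 1}\right) \left(-5\right) = 68 + \left(-28 + \frac{1 + \sqrt{5}}{5}\right) \left(-5\right) = 68 + \left(-28 + \left(1 + \sqrt{5}\right) \frac{1}{5}\right) \left(-5\right) = 68 + \left(-28 + \left(\frac{1}{5} + \frac{\sqrt{5}}{5}\right)\right) \left(-5\right) = 68 + \left(- \frac{139}{5} + \frac{\sqrt{5}}{5}\right) \left(-5\right) = 68 + \left(139 - \sqrt{5}\right) = 207 - \sqrt{5}$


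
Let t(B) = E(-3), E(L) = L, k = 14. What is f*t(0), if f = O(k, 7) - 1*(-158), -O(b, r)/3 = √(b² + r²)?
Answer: -474 + 63*√5 ≈ -333.13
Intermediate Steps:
O(b, r) = -3*√(b² + r²)
f = 158 - 21*√5 (f = -3*√(14² + 7²) - 1*(-158) = -3*√(196 + 49) + 158 = -21*√5 + 158 = 158 - 21*√5 ≈ 111.04)
t(B) = -3
f*t(0) = (158 - 21*√5)*(-3) = -474 + 63*√5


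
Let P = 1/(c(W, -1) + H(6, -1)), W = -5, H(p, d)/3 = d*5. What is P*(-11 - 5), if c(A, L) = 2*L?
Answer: 16/17 ≈ 0.94118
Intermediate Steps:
H(p, d) = 15*d (H(p, d) = 3*(d*5) = 3*(5*d) = 15*d)
P = -1/17 (P = 1/(2*(-1) + 15*(-1)) = 1/(-2 - 15) = 1/(-17) = -1/17 ≈ -0.058824)
P*(-11 - 5) = -(-11 - 5)/17 = -1/17*(-16) = 16/17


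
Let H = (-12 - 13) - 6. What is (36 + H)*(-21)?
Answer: -105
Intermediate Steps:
H = -31 (H = -25 - 6 = -31)
(36 + H)*(-21) = (36 - 31)*(-21) = 5*(-21) = -105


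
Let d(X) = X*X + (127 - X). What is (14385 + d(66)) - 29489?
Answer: -10687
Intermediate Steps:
d(X) = 127 + X**2 - X (d(X) = X**2 + (127 - X) = 127 + X**2 - X)
(14385 + d(66)) - 29489 = (14385 + (127 + 66**2 - 1*66)) - 29489 = (14385 + (127 + 4356 - 66)) - 29489 = (14385 + 4417) - 29489 = 18802 - 29489 = -10687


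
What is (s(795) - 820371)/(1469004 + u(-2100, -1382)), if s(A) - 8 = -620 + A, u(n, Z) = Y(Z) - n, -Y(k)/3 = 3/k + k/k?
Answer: -377833272/677687197 ≈ -0.55753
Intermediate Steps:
Y(k) = -3 - 9/k (Y(k) = -3*(3/k + k/k) = -3*(3/k + 1) = -3*(1 + 3/k) = -3 - 9/k)
u(n, Z) = -3 - n - 9/Z (u(n, Z) = (-3 - 9/Z) - n = -3 - n - 9/Z)
s(A) = -612 + A (s(A) = 8 + (-620 + A) = -612 + A)
(s(795) - 820371)/(1469004 + u(-2100, -1382)) = ((-612 + 795) - 820371)/(1469004 + (-3 - 1*(-2100) - 9/(-1382))) = (183 - 820371)/(1469004 + (-3 + 2100 - 9*(-1/1382))) = -820188/(1469004 + (-3 + 2100 + 9/1382)) = -820188/(1469004 + 2898063/1382) = -820188/2033061591/1382 = -820188*1382/2033061591 = -377833272/677687197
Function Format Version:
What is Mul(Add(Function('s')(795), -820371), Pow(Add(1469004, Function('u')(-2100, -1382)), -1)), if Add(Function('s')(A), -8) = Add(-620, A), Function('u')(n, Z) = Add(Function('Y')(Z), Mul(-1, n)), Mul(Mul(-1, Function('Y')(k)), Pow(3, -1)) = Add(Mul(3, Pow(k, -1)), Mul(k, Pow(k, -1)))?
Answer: Rational(-377833272, 677687197) ≈ -0.55753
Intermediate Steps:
Function('Y')(k) = Add(-3, Mul(-9, Pow(k, -1))) (Function('Y')(k) = Mul(-3, Add(Mul(3, Pow(k, -1)), Mul(k, Pow(k, -1)))) = Mul(-3, Add(Mul(3, Pow(k, -1)), 1)) = Mul(-3, Add(1, Mul(3, Pow(k, -1)))) = Add(-3, Mul(-9, Pow(k, -1))))
Function('u')(n, Z) = Add(-3, Mul(-1, n), Mul(-9, Pow(Z, -1))) (Function('u')(n, Z) = Add(Add(-3, Mul(-9, Pow(Z, -1))), Mul(-1, n)) = Add(-3, Mul(-1, n), Mul(-9, Pow(Z, -1))))
Function('s')(A) = Add(-612, A) (Function('s')(A) = Add(8, Add(-620, A)) = Add(-612, A))
Mul(Add(Function('s')(795), -820371), Pow(Add(1469004, Function('u')(-2100, -1382)), -1)) = Mul(Add(Add(-612, 795), -820371), Pow(Add(1469004, Add(-3, Mul(-1, -2100), Mul(-9, Pow(-1382, -1)))), -1)) = Mul(Add(183, -820371), Pow(Add(1469004, Add(-3, 2100, Mul(-9, Rational(-1, 1382)))), -1)) = Mul(-820188, Pow(Add(1469004, Add(-3, 2100, Rational(9, 1382))), -1)) = Mul(-820188, Pow(Add(1469004, Rational(2898063, 1382)), -1)) = Mul(-820188, Pow(Rational(2033061591, 1382), -1)) = Mul(-820188, Rational(1382, 2033061591)) = Rational(-377833272, 677687197)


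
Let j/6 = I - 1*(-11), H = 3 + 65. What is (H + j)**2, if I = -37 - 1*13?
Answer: 27556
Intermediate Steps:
I = -50 (I = -37 - 13 = -50)
H = 68
j = -234 (j = 6*(-50 - 1*(-11)) = 6*(-50 + 11) = 6*(-39) = -234)
(H + j)**2 = (68 - 234)**2 = (-166)**2 = 27556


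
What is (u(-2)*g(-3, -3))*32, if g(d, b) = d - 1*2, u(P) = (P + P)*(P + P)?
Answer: -2560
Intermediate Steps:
u(P) = 4*P² (u(P) = (2*P)*(2*P) = 4*P²)
g(d, b) = -2 + d (g(d, b) = d - 2 = -2 + d)
(u(-2)*g(-3, -3))*32 = ((4*(-2)²)*(-2 - 3))*32 = ((4*4)*(-5))*32 = (16*(-5))*32 = -80*32 = -2560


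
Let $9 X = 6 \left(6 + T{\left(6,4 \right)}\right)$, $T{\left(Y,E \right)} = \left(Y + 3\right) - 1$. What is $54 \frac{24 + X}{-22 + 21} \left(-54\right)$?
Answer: $97200$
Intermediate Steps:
$T{\left(Y,E \right)} = 2 + Y$ ($T{\left(Y,E \right)} = \left(3 + Y\right) - 1 = 2 + Y$)
$X = \frac{28}{3}$ ($X = \frac{6 \left(6 + \left(2 + 6\right)\right)}{9} = \frac{6 \left(6 + 8\right)}{9} = \frac{6 \cdot 14}{9} = \frac{1}{9} \cdot 84 = \frac{28}{3} \approx 9.3333$)
$54 \frac{24 + X}{-22 + 21} \left(-54\right) = 54 \frac{24 + \frac{28}{3}}{-22 + 21} \left(-54\right) = 54 \frac{100}{3 \left(-1\right)} \left(-54\right) = 54 \cdot \frac{100}{3} \left(-1\right) \left(-54\right) = 54 \left(- \frac{100}{3}\right) \left(-54\right) = \left(-1800\right) \left(-54\right) = 97200$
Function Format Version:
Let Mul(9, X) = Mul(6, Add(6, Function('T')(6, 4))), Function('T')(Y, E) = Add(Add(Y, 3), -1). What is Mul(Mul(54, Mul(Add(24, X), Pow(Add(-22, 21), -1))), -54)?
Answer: 97200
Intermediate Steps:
Function('T')(Y, E) = Add(2, Y) (Function('T')(Y, E) = Add(Add(3, Y), -1) = Add(2, Y))
X = Rational(28, 3) (X = Mul(Rational(1, 9), Mul(6, Add(6, Add(2, 6)))) = Mul(Rational(1, 9), Mul(6, Add(6, 8))) = Mul(Rational(1, 9), Mul(6, 14)) = Mul(Rational(1, 9), 84) = Rational(28, 3) ≈ 9.3333)
Mul(Mul(54, Mul(Add(24, X), Pow(Add(-22, 21), -1))), -54) = Mul(Mul(54, Mul(Add(24, Rational(28, 3)), Pow(Add(-22, 21), -1))), -54) = Mul(Mul(54, Mul(Rational(100, 3), Pow(-1, -1))), -54) = Mul(Mul(54, Mul(Rational(100, 3), -1)), -54) = Mul(Mul(54, Rational(-100, 3)), -54) = Mul(-1800, -54) = 97200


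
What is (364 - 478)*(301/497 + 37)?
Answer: -304380/71 ≈ -4287.0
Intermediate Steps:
(364 - 478)*(301/497 + 37) = -114*(301*(1/497) + 37) = -114*(43/71 + 37) = -114*2670/71 = -304380/71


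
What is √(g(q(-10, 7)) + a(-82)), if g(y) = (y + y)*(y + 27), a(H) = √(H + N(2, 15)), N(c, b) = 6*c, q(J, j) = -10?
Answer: √(-340 + I*√70) ≈ 0.2269 + 18.44*I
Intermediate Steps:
a(H) = √(12 + H) (a(H) = √(H + 6*2) = √(H + 12) = √(12 + H))
g(y) = 2*y*(27 + y) (g(y) = (2*y)*(27 + y) = 2*y*(27 + y))
√(g(q(-10, 7)) + a(-82)) = √(2*(-10)*(27 - 10) + √(12 - 82)) = √(2*(-10)*17 + √(-70)) = √(-340 + I*√70)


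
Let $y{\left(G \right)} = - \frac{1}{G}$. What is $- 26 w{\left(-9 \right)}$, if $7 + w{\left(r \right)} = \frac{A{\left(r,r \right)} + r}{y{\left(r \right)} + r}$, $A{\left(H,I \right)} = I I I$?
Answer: $- \frac{39533}{20} \approx -1976.7$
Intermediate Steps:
$A{\left(H,I \right)} = I^{3}$ ($A{\left(H,I \right)} = I^{2} I = I^{3}$)
$w{\left(r \right)} = -7 + \frac{r + r^{3}}{r - \frac{1}{r}}$ ($w{\left(r \right)} = -7 + \frac{r^{3} + r}{- \frac{1}{r} + r} = -7 + \frac{r + r^{3}}{r - \frac{1}{r}}$)
$- 26 w{\left(-9 \right)} = - 26 \frac{7 - \left(-9\right)^{2} \left(6 - \left(-9\right)^{2}\right)}{-1 + \left(-9\right)^{2}} = - 26 \frac{7 - 81 \left(6 - 81\right)}{-1 + 81} = - 26 \frac{7 - 81 \left(6 - 81\right)}{80} = - 26 \frac{7 - 81 \left(-75\right)}{80} = - 26 \frac{7 + 6075}{80} = - 26 \cdot \frac{1}{80} \cdot 6082 = \left(-26\right) \frac{3041}{40} = - \frac{39533}{20}$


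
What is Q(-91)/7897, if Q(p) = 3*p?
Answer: -273/7897 ≈ -0.034570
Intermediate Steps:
Q(-91)/7897 = (3*(-91))/7897 = -273*1/7897 = -273/7897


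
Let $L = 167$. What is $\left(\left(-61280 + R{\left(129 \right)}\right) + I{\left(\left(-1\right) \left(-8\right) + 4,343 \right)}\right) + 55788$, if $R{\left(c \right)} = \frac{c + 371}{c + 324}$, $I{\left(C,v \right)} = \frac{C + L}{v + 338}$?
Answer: $- \frac{188202441}{34277} \approx -5490.6$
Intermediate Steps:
$I{\left(C,v \right)} = \frac{167 + C}{338 + v}$ ($I{\left(C,v \right)} = \frac{C + 167}{v + 338} = \frac{167 + C}{338 + v}$)
$R{\left(c \right)} = \frac{371 + c}{324 + c}$
$\left(\left(-61280 + R{\left(129 \right)}\right) + I{\left(\left(-1\right) \left(-8\right) + 4,343 \right)}\right) + 55788 = \left(\left(-61280 + \frac{371 + 129}{324 + 129}\right) + \frac{167 + \left(\left(-1\right) \left(-8\right) + 4\right)}{338 + 343}\right) + 55788 = \left(\left(-61280 + \frac{1}{453} \cdot 500\right) + \frac{167 + \left(8 + 4\right)}{681}\right) + 55788 = \left(\left(-61280 + \frac{1}{453} \cdot 500\right) + \frac{167 + 12}{681}\right) + 55788 = \left(\left(-61280 + \frac{500}{453}\right) + \frac{1}{681} \cdot 179\right) + 55788 = \left(- \frac{27759340}{453} + \frac{179}{681}\right) + 55788 = - \frac{2100447717}{34277} + 55788 = - \frac{188202441}{34277}$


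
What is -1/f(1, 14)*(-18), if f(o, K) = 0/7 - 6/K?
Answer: -42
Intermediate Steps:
f(o, K) = -6/K (f(o, K) = 0*(1/7) - 6/K = 0 - 6/K = -6/K)
-1/f(1, 14)*(-18) = -1/((-6/14))*(-18) = -1/((-6*1/14))*(-18) = -1/(-3/7)*(-18) = -1*(-7/3)*(-18) = (7/3)*(-18) = -42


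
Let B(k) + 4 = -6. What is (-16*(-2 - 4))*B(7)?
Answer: -960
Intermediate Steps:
B(k) = -10 (B(k) = -4 - 6 = -10)
(-16*(-2 - 4))*B(7) = -16*(-2 - 4)*(-10) = -16*(-6)*(-10) = 96*(-10) = -960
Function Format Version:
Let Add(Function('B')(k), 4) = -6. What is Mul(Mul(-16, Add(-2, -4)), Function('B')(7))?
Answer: -960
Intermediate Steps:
Function('B')(k) = -10 (Function('B')(k) = Add(-4, -6) = -10)
Mul(Mul(-16, Add(-2, -4)), Function('B')(7)) = Mul(Mul(-16, Add(-2, -4)), -10) = Mul(Mul(-16, -6), -10) = Mul(96, -10) = -960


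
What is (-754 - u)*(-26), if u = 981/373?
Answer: 7337798/373 ≈ 19672.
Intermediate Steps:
u = 981/373 (u = 981*(1/373) = 981/373 ≈ 2.6300)
(-754 - u)*(-26) = (-754 - 1*981/373)*(-26) = (-754 - 981/373)*(-26) = -282223/373*(-26) = 7337798/373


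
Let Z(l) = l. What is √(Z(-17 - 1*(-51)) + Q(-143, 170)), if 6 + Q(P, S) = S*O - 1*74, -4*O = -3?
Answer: √326/2 ≈ 9.0277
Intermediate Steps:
O = ¾ (O = -¼*(-3) = ¾ ≈ 0.75000)
Q(P, S) = -80 + 3*S/4 (Q(P, S) = -6 + (S*(¾) - 1*74) = -6 + (3*S/4 - 74) = -6 + (-74 + 3*S/4) = -80 + 3*S/4)
√(Z(-17 - 1*(-51)) + Q(-143, 170)) = √((-17 - 1*(-51)) + (-80 + (¾)*170)) = √((-17 + 51) + (-80 + 255/2)) = √(34 + 95/2) = √(163/2) = √326/2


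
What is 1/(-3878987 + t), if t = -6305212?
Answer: -1/10184199 ≈ -9.8191e-8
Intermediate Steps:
1/(-3878987 + t) = 1/(-3878987 - 6305212) = 1/(-10184199) = -1/10184199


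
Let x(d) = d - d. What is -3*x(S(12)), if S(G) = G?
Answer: 0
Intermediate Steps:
x(d) = 0
-3*x(S(12)) = -3*0 = 0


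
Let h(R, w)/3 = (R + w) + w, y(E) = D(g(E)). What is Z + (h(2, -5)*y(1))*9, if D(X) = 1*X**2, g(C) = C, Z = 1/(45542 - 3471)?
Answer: -9087335/42071 ≈ -216.00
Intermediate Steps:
Z = 1/42071 ≈ 2.3769e-5
D(X) = X**2
y(E) = E**2
h(R, w) = 3*R + 6*w (h(R, w) = 3*((R + w) + w) = 3*(R + 2*w) = 3*R + 6*w)
Z + (h(2, -5)*y(1))*9 = 1/42071 + ((3*2 + 6*(-5))*1**2)*9 = 1/42071 + ((6 - 30)*1)*9 = 1/42071 - 24*1*9 = 1/42071 - 24*9 = 1/42071 - 216 = -9087335/42071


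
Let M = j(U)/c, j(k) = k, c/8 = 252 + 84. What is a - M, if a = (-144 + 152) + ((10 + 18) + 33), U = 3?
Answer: 61823/896 ≈ 68.999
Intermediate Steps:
c = 2688 (c = 8*(252 + 84) = 8*336 = 2688)
M = 1/896 (M = 3/2688 = 3*(1/2688) = 1/896 ≈ 0.0011161)
a = 69 (a = 8 + (28 + 33) = 8 + 61 = 69)
a - M = 69 - 1*1/896 = 69 - 1/896 = 61823/896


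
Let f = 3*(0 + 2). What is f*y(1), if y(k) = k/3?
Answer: 2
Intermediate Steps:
y(k) = k/3 (y(k) = k*(1/3) = k/3)
f = 6 (f = 3*2 = 6)
f*y(1) = 6*((1/3)*1) = 6*(1/3) = 2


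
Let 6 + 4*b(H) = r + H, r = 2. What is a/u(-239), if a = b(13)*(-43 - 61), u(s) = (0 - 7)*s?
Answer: -234/1673 ≈ -0.13987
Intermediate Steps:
b(H) = -1 + H/4 (b(H) = -3/2 + (2 + H)/4 = -3/2 + (½ + H/4) = -1 + H/4)
u(s) = -7*s
a = -234 (a = (-1 + (¼)*13)*(-43 - 61) = (-1 + 13/4)*(-104) = (9/4)*(-104) = -234)
a/u(-239) = -234/((-7*(-239))) = -234/1673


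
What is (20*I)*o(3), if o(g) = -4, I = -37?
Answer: 2960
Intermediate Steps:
(20*I)*o(3) = (20*(-37))*(-4) = -740*(-4) = 2960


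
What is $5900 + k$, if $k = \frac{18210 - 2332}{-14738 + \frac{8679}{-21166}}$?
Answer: $\frac{1840187729552}{311953187} \approx 5898.9$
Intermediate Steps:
$k = - \frac{336073748}{311953187}$ ($k = \frac{15878}{-14738 + 8679 \left(- \frac{1}{21166}\right)} = \frac{15878}{-14738 - \frac{8679}{21166}} = \frac{15878}{- \frac{311953187}{21166}} = 15878 \left(- \frac{21166}{311953187}\right) = - \frac{336073748}{311953187} \approx -1.0773$)
$5900 + k = 5900 - \frac{336073748}{311953187} = \frac{1840187729552}{311953187}$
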